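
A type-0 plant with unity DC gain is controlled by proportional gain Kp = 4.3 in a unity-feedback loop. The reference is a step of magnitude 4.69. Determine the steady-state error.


e_ss = R/(1 + Kp) = 4.69/(1 + 4.3) = 4.69/5.3000 = 0.8849

0.8849


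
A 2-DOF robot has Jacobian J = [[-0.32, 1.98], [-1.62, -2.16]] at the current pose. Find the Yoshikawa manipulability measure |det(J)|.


det(J) = -0.32*-2.16 - (1.98)*(-1.62) = 3.8988
|det(J)| = 3.8988

3.8988


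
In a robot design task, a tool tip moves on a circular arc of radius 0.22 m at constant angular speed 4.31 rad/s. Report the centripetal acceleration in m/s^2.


a_c = omega^2 * r = 4.31^2 * 0.22 = 4.0867

4.0867 m/s^2


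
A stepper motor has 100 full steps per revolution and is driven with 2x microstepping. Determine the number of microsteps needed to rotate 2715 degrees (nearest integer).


step_size = 360/(100*2) = 360/200 = 1.800000 deg
n = 2715/(360/200) = 2715*200/360 = 1508.3333 -> 1508

1508 steps


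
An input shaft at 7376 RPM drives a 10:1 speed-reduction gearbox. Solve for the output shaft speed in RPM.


omega_out = omega_in / N = 7376 / 10 = 737.6000

737.6000 RPM


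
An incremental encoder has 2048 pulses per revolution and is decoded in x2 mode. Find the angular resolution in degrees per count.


resolution = 360 / (PPR * 2) = 360 / 4096 = 0.0879

0.0879 degrees


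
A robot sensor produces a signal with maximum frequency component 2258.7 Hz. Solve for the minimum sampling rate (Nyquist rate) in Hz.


f_s,min = 2*f_max = 2*2258.7 = 4517.4000

4517.4000 Hz


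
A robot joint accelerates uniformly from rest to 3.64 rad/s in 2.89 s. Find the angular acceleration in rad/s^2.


alpha = delta_omega / t = 3.64 / 2.89 = 1.2595

1.2595 rad/s^2


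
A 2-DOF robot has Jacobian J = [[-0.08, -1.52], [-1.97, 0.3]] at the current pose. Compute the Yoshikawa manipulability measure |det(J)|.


det(J) = -0.08*0.3 - (-1.52)*(-1.97) = -3.0184
|det(J)| = 3.0184

3.0184


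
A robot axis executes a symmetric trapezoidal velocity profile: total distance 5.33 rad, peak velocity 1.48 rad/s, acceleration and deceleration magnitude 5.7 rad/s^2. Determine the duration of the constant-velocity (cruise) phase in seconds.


t_acc = v/a = 0.259649 s, d_acc = v^2/(2a) = 0.192140 rad each
d_cruise = 5.33 - 2*0.192140 = 4.945720 rad
t_cruise = d_cruise/v = 4.945720/1.48 = 3.3417

3.3417 s


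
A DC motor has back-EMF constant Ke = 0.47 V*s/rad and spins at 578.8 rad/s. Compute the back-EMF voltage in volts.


V_emf = Ke * omega = 0.47*578.8 = 272.0360

272.0360 V


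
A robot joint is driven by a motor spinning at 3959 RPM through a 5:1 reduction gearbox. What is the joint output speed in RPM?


omega_joint = omega_motor / N = 3959 / 5 = 791.8000

791.8000 RPM


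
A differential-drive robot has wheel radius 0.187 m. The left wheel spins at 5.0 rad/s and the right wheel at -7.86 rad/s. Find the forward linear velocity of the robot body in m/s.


v = r*(wR + wL)/2 = 0.187*(-7.86 + 5.0)/2 = -0.2674

-0.2674 m/s


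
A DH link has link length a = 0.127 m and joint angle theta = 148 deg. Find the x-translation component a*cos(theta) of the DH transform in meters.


a*cos(theta) = 0.127*cos(148 deg) = -0.1077

-0.1077 m


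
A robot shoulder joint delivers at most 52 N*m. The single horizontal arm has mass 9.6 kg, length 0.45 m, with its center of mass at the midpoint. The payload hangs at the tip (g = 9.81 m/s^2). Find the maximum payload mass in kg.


tau_arm = m_arm*g*(L/2) = 9.6*9.81*0.45/2 = 21.1896 N*m
tau_payload = tau_max - tau_arm = 52 - 21.1896 = 30.8104
m_payload = tau_payload / (g*L) = 30.8104 / (9.81*0.45) = 6.9794

6.9794 kg


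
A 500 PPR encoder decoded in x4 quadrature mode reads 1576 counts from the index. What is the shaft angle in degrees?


angle = counts * 360 / (PPR*4) = 1576 * 360 / 2000 = 283.6800

283.6800 degrees


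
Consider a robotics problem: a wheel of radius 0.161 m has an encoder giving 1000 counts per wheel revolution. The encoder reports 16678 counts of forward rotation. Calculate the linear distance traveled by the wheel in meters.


revs = 16678/1000 = 16.678000
d = revs * 2*pi*r = 16.678000 * 2*pi*0.161 = 16.8713

16.8713 m


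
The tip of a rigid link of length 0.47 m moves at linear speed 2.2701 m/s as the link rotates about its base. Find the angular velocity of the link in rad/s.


omega = v / L = 2.2701 / 0.47 = 4.8300

4.8300 rad/s


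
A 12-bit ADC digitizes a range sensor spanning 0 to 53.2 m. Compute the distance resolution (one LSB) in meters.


res = range / 2^n = 53.2/2^12 = 53.2/4096 = 0.0130

0.0130 m


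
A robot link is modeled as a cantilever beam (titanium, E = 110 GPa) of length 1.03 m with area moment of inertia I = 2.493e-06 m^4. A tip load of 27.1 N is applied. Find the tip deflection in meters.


delta = F*L^3/(3*E*I) = 27.1*1.03^3/(3*1.100e+11*2.493e-06)
      = 29.6129017/822690 = 3.5995e-05

3.5995e-05 m


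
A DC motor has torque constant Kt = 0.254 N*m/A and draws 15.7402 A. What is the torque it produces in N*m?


tau = Kt * I = 0.254*15.7402 = 3.9980

3.9980 N*m


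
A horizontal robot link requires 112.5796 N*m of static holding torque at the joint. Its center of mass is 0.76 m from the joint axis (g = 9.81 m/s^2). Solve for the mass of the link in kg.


m = tau / (g*L) = 112.5796 / (9.81 * 0.76) = 15.1000

15.1000 kg


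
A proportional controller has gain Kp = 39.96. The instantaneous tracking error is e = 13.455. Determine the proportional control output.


u_P = Kp * e = 39.96 * 13.455 = 537.6618

537.6618


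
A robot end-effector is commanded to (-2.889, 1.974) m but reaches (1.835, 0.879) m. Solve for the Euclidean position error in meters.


dx = 1.835 - (-2.889) = 4.7240, dy = 0.879 - (1.974) = -1.0950
err = sqrt(22.316176 + 1.199025) = 4.8492

4.8492 m


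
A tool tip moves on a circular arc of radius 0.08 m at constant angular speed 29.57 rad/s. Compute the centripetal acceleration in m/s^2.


a_c = omega^2 * r = 29.57^2 * 0.08 = 69.9508

69.9508 m/s^2


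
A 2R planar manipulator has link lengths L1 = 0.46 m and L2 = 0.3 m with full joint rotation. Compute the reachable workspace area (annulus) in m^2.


r_max = L1 + L2 = 0.7600, r_min = |L1 - L2| = 0.1600
A = pi*(r_max^2 - r_min^2) = pi*(0.5776 - 0.0256) = 1.7342

1.7342 m^2


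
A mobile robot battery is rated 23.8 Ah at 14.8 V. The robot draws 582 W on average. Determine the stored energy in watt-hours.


E = capacity * V = 23.8*14.8 = 352.2400

352.2400 Wh


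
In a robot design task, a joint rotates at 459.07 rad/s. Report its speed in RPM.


RPM = 459.07 * 60/(2*pi) = 4383.7956

4383.7956 RPM


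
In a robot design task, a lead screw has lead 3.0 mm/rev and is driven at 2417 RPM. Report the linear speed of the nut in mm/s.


v = lead * (RPM/60) = 3.0*2417/60 = 120.8500

120.8500 mm/s


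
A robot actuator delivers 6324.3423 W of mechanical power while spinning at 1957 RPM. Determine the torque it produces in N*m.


omega = 1957 * 2*pi/60 = 204.936561 rad/s
tau = P / omega = 6324.3423 / 204.936561 = 30.8600

30.8600 N*m


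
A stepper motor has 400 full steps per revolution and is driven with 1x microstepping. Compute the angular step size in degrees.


step = 360/(400*1) = 360/400 = 0.9000

0.9000 degrees


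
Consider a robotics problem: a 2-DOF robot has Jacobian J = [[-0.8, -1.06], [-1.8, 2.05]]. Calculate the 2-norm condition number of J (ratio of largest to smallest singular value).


JJ^T eigenvalues: trace(JJ^T) = 9.2061, det(JJ^T) = det(J)^2 = 12.58830400
s_max^2 = (9.2061 + sqrt(34.39906121))/2 = 7.53558564
s_min^2 = (9.2061 - sqrt(34.39906121))/2 = 1.67051436
kappa = s_max/s_min = sqrt(7.53558564/1.67051436) = 2.1239

2.1239


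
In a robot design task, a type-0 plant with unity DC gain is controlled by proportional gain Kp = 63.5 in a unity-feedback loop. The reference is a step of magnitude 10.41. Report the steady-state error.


e_ss = R/(1 + Kp) = 10.41/(1 + 63.5) = 10.41/64.5000 = 0.1614

0.1614


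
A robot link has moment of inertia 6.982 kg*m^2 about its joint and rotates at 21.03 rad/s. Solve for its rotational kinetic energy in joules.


KE = (1/2)*I*omega^2 = 0.5*6.982*21.03^2 = 1543.9328

1543.9328 J


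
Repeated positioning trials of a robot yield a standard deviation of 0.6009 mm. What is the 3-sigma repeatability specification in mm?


repeatability = 3*sigma = 3*0.6009 = 1.8027

1.8027 mm


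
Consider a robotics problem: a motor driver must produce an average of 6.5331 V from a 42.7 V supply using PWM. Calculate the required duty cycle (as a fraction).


D = V_avg/V_supply = 6.5331/42.7 = 0.1530

0.1530


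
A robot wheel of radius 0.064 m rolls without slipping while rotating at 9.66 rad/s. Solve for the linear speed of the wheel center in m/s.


v = omega * r = 9.66 * 0.064 = 0.6182

0.6182 m/s


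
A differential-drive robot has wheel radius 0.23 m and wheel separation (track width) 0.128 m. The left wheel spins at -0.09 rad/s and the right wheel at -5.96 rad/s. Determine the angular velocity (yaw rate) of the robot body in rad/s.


omega = r*(wR - wL)/L = 0.23*(-5.96 - (-0.09))/0.128 = -10.5477

-10.5477 rad/s


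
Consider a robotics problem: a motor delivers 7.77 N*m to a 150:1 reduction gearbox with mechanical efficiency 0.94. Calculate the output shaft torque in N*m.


tau_out = tau_in * N * eta = 7.77 * 150 * 0.94 = 1095.5700

1095.5700 N*m


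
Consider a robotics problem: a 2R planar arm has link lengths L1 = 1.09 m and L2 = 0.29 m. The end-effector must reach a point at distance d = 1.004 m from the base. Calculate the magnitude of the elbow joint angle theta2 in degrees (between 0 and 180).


cos(th2) = (d^2 - L1^2 - L2^2)/(2*L1*L2) = (1.004^2 - 1.09^2 - 0.29^2)/(2*1.09*0.29) = -0.41788042
th2 = acos(-0.41788042) = 114.7008 deg

114.7008 degrees


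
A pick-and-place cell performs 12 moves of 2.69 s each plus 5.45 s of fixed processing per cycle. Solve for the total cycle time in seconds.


T = 12*2.69 + 5.45 = 37.7300

37.7300 s


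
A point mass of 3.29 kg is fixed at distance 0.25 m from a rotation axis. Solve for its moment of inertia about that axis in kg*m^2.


I = m*r^2 = 3.29*0.25^2 = 0.2056

0.2056 kg*m^2


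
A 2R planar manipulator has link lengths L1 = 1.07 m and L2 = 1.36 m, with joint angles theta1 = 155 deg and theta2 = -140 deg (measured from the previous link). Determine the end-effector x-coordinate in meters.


x = L1*cos(th1) + L2*cos(th1+th2) = 1.07*cos(155 deg) + 1.36*cos(15 deg) = 0.3439

0.3439 m


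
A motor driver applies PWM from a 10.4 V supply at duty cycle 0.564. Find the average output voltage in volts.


V_avg = V_supply * D = 10.4*0.564 = 5.8656

5.8656 V


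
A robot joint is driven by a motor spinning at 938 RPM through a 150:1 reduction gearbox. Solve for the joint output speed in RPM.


omega_joint = omega_motor / N = 938 / 150 = 6.2533

6.2533 RPM


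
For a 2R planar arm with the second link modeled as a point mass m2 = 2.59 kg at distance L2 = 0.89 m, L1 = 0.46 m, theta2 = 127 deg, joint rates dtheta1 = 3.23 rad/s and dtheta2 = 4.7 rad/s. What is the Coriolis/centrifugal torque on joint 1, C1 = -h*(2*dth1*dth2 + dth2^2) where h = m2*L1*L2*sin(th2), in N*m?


h = m2*L1*L2*sin(th2) = 2.59*0.46*0.89*sin(127 deg) = 0.846830
C1 = -h*(2*3.23*4.7 + 4.7^2) = -0.846830*52.4520 = -44.4179

-44.4179 N*m


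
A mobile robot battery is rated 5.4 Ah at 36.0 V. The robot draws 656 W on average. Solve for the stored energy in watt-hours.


E = capacity * V = 5.4*36.0 = 194.4000

194.4000 Wh


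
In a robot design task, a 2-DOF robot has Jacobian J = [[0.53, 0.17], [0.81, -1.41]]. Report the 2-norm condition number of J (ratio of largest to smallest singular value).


JJ^T eigenvalues: trace(JJ^T) = 2.9540, det(JJ^T) = det(J)^2 = 0.78322500
s_max^2 = (2.9540 + sqrt(5.59321600))/2 = 2.65949905
s_min^2 = (2.9540 - sqrt(5.59321600))/2 = 0.29450095
kappa = s_max/s_min = sqrt(2.65949905/0.29450095) = 3.0051

3.0051


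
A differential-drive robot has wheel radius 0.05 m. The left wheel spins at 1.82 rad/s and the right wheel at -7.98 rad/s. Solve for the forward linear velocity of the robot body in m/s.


v = r*(wR + wL)/2 = 0.05*(-7.98 + 1.82)/2 = -0.1540

-0.1540 m/s


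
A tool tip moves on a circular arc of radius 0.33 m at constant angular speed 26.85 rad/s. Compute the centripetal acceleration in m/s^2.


a_c = omega^2 * r = 26.85^2 * 0.33 = 237.9044

237.9044 m/s^2


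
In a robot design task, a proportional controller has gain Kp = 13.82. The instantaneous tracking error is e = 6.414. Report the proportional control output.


u_P = Kp * e = 13.82 * 6.414 = 88.6415

88.6415


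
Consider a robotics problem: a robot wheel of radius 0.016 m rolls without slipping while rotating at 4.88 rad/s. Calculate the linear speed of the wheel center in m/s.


v = omega * r = 4.88 * 0.016 = 0.0781

0.0781 m/s


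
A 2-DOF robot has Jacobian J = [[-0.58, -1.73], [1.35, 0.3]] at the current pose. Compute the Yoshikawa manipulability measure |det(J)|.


det(J) = -0.58*0.3 - (-1.73)*(1.35) = 2.1615
|det(J)| = 2.1615

2.1615


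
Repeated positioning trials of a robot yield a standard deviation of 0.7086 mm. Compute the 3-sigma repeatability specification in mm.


repeatability = 3*sigma = 3*0.7086 = 2.1258

2.1258 mm


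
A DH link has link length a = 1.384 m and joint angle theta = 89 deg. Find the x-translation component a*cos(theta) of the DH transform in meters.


a*cos(theta) = 1.384*cos(89 deg) = 0.0242

0.0242 m


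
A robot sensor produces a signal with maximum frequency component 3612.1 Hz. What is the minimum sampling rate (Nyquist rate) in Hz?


f_s,min = 2*f_max = 2*3612.1 = 7224.2000

7224.2000 Hz


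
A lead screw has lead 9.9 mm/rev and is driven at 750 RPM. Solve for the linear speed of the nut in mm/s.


v = lead * (RPM/60) = 9.9*750/60 = 123.7500

123.7500 mm/s


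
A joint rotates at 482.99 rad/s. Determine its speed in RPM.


RPM = 482.99 * 60/(2*pi) = 4612.2148

4612.2148 RPM


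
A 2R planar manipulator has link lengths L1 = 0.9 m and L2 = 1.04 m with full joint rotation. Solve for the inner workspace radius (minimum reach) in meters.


r_min = |L1 - L2| = |0.9 - 1.04| = 0.1400

0.1400 m


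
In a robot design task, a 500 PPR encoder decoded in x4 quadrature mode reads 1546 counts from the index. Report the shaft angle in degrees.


angle = counts * 360 / (PPR*4) = 1546 * 360 / 2000 = 278.2800

278.2800 degrees


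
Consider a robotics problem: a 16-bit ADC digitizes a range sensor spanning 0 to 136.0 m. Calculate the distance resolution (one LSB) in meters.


res = range / 2^n = 136.0/2^16 = 136.0/65536 = 0.0021

0.0021 m


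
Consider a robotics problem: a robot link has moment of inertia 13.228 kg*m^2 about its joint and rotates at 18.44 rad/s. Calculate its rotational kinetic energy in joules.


KE = (1/2)*I*omega^2 = 0.5*13.228*18.44^2 = 2248.9822

2248.9822 J


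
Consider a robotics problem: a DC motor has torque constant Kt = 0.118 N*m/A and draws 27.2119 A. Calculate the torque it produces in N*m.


tau = Kt * I = 0.118*27.2119 = 3.2110

3.2110 N*m


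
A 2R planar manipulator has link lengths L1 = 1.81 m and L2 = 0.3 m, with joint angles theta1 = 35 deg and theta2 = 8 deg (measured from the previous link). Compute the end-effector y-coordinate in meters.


y = L1*sin(th1) + L2*sin(th1+th2) = 1.81*sin(35 deg) + 0.3*sin(43 deg) = 1.2428

1.2428 m


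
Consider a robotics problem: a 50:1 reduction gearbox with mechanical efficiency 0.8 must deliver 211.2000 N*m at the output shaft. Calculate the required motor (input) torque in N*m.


tau_in = tau_out / (N * eta) = 211.2000 / (50 * 0.8) = 5.2800

5.2800 N*m


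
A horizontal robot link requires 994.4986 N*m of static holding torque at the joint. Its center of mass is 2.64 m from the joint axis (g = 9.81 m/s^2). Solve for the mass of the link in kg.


m = tau / (g*L) = 994.4986 / (9.81 * 2.64) = 38.4000

38.4000 kg


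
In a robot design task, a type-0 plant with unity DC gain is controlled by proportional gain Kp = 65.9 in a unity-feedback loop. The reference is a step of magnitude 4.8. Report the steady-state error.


e_ss = R/(1 + Kp) = 4.8/(1 + 65.9) = 4.8/66.9000 = 0.0717

0.0717


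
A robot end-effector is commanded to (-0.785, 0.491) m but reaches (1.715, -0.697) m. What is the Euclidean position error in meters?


dx = 1.715 - (-0.785) = 2.5000, dy = -0.697 - (0.491) = -1.1880
err = sqrt(6.250000 + 1.411344) = 2.7679

2.7679 m


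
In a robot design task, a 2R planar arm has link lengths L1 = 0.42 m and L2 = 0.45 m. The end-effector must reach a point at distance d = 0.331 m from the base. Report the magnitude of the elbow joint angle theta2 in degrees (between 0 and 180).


cos(th2) = (d^2 - L1^2 - L2^2)/(2*L1*L2) = (0.331^2 - 0.42^2 - 0.45^2)/(2*0.42*0.45) = -0.71253704
th2 = acos(-0.71253704) = 135.4417 deg

135.4417 degrees


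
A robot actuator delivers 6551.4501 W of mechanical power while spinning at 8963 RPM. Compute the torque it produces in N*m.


omega = 8963 * 2*pi/60 = 938.603165 rad/s
tau = P / omega = 6551.4501 / 938.603165 = 6.9800

6.9800 N*m


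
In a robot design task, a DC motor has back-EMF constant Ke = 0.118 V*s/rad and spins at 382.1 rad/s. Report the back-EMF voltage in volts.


V_emf = Ke * omega = 0.118*382.1 = 45.0878

45.0878 V


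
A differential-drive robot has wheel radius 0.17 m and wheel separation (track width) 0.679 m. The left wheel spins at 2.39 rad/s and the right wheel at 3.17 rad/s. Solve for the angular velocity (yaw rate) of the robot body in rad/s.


omega = r*(wR - wL)/L = 0.17*(3.17 - (2.39))/0.679 = 0.1953

0.1953 rad/s


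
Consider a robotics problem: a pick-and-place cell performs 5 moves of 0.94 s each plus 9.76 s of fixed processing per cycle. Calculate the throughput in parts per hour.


T_cycle = 5*0.94 + 9.76 = 14.4600 s
rate = 3600/T = 248.9627

248.9627 parts/hour


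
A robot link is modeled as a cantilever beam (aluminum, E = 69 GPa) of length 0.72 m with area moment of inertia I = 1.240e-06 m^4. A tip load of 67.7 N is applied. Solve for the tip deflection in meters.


delta = F*L^3/(3*E*I) = 67.7*0.72^3/(3*6.900e+10*1.240e-06)
      = 25.2688896/256680 = 9.8445e-05

9.8445e-05 m


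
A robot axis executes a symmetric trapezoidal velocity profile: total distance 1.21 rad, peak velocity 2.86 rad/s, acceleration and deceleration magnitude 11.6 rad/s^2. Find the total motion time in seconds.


t_acc = v/a = 2.86/11.6 = 0.246552 s
d_acc = v^2/(2a) = 0.352569 rad (each ramp)
d_cruise = 1.21 - 2*0.352569 = 0.504862 rad
t_cruise = 0.504862/2.86 = 0.176525 s
t_total = 2*0.246552 + 0.176525 = 0.6696

0.6696 s


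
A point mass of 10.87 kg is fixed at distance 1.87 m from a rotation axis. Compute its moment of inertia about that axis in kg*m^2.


I = m*r^2 = 10.87*1.87^2 = 38.0113

38.0113 kg*m^2


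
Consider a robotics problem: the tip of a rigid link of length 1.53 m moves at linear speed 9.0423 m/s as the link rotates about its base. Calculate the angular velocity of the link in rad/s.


omega = v / L = 9.0423 / 1.53 = 5.9100

5.9100 rad/s


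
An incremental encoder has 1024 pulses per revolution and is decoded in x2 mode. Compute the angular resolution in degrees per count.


resolution = 360 / (PPR * 2) = 360 / 2048 = 0.1758

0.1758 degrees


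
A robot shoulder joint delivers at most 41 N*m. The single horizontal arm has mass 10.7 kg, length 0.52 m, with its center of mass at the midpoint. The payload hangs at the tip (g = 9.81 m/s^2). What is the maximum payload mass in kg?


tau_arm = m_arm*g*(L/2) = 10.7*9.81*0.52/2 = 27.2914 N*m
tau_payload = tau_max - tau_arm = 41 - 27.2914 = 13.7086
m_payload = tau_payload / (g*L) = 13.7086 / (9.81*0.52) = 2.6873

2.6873 kg


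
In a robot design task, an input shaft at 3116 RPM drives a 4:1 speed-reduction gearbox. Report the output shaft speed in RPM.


omega_out = omega_in / N = 3116 / 4 = 779.0000

779.0000 RPM


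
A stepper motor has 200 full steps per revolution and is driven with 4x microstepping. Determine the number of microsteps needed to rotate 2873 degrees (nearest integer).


step_size = 360/(200*4) = 360/800 = 0.450000 deg
n = 2873/(360/800) = 2873*800/360 = 6384.4444 -> 6384

6384 steps


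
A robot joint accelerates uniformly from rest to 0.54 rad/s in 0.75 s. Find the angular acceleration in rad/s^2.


alpha = delta_omega / t = 0.54 / 0.75 = 0.7200

0.7200 rad/s^2


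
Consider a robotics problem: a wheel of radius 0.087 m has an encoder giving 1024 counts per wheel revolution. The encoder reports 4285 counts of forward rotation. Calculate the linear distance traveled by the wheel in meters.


revs = 4285/1024 = 4.184570
d = revs * 2*pi*r = 4.184570 * 2*pi*0.087 = 2.2874

2.2874 m


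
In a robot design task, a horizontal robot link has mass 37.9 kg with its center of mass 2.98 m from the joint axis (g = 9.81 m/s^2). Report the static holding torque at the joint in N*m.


tau = m*g*L = 37.9 * 9.81 * 2.98 = 1107.9610

1107.9610 N*m


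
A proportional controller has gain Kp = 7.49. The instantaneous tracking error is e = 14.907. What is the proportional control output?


u_P = Kp * e = 7.49 * 14.907 = 111.6534

111.6534


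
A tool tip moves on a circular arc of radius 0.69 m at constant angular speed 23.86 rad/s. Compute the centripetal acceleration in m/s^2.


a_c = omega^2 * r = 23.86^2 * 0.69 = 392.8167

392.8167 m/s^2


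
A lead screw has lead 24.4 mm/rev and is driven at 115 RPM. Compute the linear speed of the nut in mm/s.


v = lead * (RPM/60) = 24.4*115/60 = 46.7667

46.7667 mm/s


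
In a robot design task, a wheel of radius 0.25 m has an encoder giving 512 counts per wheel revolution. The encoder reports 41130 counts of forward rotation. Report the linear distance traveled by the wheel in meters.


revs = 41130/512 = 80.332031
d = revs * 2*pi*r = 80.332031 * 2*pi*0.25 = 126.1853

126.1853 m


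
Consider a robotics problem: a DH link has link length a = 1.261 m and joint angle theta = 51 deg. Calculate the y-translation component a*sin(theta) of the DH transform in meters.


a*sin(theta) = 1.261*sin(51 deg) = 0.9800

0.9800 m


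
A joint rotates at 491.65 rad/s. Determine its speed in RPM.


RPM = 491.65 * 60/(2*pi) = 4694.9117

4694.9117 RPM


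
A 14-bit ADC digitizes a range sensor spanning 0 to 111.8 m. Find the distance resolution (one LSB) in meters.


res = range / 2^n = 111.8/2^14 = 111.8/16384 = 0.0068

0.0068 m


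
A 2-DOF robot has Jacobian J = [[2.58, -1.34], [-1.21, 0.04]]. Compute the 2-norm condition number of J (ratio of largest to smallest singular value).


JJ^T eigenvalues: trace(JJ^T) = 9.9177, det(JJ^T) = det(J)^2 = 2.30493124
s_max^2 = (9.9177 + sqrt(89.14104833))/2 = 9.67957686
s_min^2 = (9.9177 - sqrt(89.14104833))/2 = 0.23812314
kappa = s_max/s_min = sqrt(9.67957686/0.23812314) = 6.3757

6.3757


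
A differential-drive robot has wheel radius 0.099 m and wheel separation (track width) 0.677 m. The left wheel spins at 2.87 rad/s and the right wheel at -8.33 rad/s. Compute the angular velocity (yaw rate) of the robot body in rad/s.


omega = r*(wR - wL)/L = 0.099*(-8.33 - (2.87))/0.677 = -1.6378

-1.6378 rad/s


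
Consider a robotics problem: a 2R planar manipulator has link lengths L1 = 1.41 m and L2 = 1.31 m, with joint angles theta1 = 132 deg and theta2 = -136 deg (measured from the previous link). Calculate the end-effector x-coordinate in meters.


x = L1*cos(th1) + L2*cos(th1+th2) = 1.41*cos(132 deg) + 1.31*cos(-4 deg) = 0.3633

0.3633 m


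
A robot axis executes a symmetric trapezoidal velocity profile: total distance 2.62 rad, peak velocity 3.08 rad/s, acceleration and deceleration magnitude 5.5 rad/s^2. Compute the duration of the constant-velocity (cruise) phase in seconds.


t_acc = v/a = 0.560000 s, d_acc = v^2/(2a) = 0.862400 rad each
d_cruise = 2.62 - 2*0.862400 = 0.895200 rad
t_cruise = d_cruise/v = 0.895200/3.08 = 0.2906

0.2906 s


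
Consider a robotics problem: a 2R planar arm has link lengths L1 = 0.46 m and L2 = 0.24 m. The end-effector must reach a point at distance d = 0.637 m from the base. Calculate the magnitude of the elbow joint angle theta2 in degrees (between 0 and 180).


cos(th2) = (d^2 - L1^2 - L2^2)/(2*L1*L2) = (0.637^2 - 0.46^2 - 0.24^2)/(2*0.46*0.24) = 0.61851902
th2 = acos(0.61851902) = 51.7919 deg

51.7919 degrees


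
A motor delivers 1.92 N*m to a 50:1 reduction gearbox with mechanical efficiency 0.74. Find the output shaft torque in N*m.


tau_out = tau_in * N * eta = 1.92 * 50 * 0.74 = 71.0400

71.0400 N*m


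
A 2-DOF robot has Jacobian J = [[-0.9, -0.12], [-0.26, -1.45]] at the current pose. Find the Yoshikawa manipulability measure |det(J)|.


det(J) = -0.9*-1.45 - (-0.12)*(-0.26) = 1.2738
|det(J)| = 1.2738

1.2738


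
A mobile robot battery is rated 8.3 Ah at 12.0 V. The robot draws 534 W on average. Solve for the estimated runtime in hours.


E = 8.3*12.0 = 99.6000 Wh
t = E/P = 99.6000/534 = 0.1865

0.1865 hours


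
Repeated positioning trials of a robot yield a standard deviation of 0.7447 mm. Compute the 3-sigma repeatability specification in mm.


repeatability = 3*sigma = 3*0.7447 = 2.2341

2.2341 mm


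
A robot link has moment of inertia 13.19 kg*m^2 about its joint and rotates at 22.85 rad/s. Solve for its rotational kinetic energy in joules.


KE = (1/2)*I*omega^2 = 0.5*13.19*22.85^2 = 3443.3979

3443.3979 J


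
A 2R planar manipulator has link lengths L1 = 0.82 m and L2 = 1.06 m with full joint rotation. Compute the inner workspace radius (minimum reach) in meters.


r_min = |L1 - L2| = |0.82 - 1.06| = 0.2400

0.2400 m


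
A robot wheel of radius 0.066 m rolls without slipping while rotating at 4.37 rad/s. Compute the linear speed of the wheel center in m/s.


v = omega * r = 4.37 * 0.066 = 0.2884

0.2884 m/s


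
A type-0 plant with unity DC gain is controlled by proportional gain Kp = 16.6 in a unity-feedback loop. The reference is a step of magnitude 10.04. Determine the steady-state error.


e_ss = R/(1 + Kp) = 10.04/(1 + 16.6) = 10.04/17.6000 = 0.5705

0.5705


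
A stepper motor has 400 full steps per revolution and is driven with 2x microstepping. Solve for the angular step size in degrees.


step = 360/(400*2) = 360/800 = 0.4500

0.4500 degrees


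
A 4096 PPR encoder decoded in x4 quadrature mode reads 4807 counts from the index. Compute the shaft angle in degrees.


angle = counts * 360 / (PPR*4) = 4807 * 360 / 16384 = 105.6226

105.6226 degrees


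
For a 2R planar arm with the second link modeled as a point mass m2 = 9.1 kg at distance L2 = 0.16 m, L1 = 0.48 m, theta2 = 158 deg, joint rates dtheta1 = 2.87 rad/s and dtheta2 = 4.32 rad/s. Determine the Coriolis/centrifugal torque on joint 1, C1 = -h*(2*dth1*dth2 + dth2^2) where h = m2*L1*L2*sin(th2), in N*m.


h = m2*L1*L2*sin(th2) = 9.1*0.48*0.16*sin(158 deg) = 0.261805
C1 = -h*(2*2.87*4.32 + 4.32^2) = -0.261805*43.4592 = -11.3778

-11.3778 N*m


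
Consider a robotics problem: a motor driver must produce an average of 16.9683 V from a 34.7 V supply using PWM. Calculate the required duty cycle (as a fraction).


D = V_avg/V_supply = 16.9683/34.7 = 0.4890

0.4890


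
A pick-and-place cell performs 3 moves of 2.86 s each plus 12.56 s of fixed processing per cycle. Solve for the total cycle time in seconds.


T = 3*2.86 + 12.56 = 21.1400

21.1400 s


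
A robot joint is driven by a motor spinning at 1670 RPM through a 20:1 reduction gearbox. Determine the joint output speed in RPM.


omega_joint = omega_motor / N = 1670 / 20 = 83.5000

83.5000 RPM


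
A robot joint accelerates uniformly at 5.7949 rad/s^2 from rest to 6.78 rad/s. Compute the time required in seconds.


t = delta_omega / alpha = 6.78 / 5.7949 = 1.1700

1.1700 s


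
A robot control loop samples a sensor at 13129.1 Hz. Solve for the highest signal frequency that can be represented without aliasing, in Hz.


f_max = f_s/2 = 13129.1/2 = 6564.5500

6564.5500 Hz


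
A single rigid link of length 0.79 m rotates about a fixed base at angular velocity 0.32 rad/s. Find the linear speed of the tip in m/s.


v = L*omega = 0.79 * 0.32 = 0.2528

0.2528 m/s


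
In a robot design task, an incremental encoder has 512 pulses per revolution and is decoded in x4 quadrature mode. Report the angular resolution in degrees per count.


resolution = 360 / (PPR * 4) = 360 / 2048 = 0.1758

0.1758 degrees


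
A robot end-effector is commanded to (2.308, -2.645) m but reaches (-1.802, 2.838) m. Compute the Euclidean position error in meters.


dx = -1.802 - (2.308) = -4.1100, dy = 2.838 - (-2.645) = 5.4830
err = sqrt(16.892100 + 30.063289) = 6.8524

6.8524 m


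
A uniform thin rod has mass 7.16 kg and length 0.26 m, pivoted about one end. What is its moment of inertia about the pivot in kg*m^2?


I = (1/3)*m*L^2 = (1/3)*7.16*0.26^2 = 0.1613

0.1613 kg*m^2


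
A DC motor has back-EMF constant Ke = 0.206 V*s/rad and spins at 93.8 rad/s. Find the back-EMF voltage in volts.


V_emf = Ke * omega = 0.206*93.8 = 19.3228

19.3228 V


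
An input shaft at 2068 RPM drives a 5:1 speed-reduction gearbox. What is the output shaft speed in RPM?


omega_out = omega_in / N = 2068 / 5 = 413.6000

413.6000 RPM


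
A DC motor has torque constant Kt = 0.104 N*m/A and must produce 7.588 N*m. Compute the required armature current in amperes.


I = tau / Kt = 7.588/0.104 = 72.9615

72.9615 A


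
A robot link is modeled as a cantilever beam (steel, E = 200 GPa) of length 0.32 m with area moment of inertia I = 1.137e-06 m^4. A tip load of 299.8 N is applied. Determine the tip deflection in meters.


delta = F*L^3/(3*E*I) = 299.8*0.32^3/(3*2.000e+11*1.137e-06)
      = 9.8238464/682200 = 1.4400e-05

1.4400e-05 m


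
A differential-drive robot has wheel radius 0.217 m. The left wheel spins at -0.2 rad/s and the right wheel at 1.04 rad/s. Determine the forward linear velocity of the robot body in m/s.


v = r*(wR + wL)/2 = 0.217*(1.04 + -0.2)/2 = 0.0911

0.0911 m/s


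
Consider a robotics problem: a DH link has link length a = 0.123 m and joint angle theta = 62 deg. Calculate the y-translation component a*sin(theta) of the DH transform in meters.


a*sin(theta) = 0.123*sin(62 deg) = 0.1086

0.1086 m


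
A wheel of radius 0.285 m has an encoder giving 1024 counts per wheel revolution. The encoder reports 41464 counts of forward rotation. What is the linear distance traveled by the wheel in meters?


revs = 41464/1024 = 40.492188
d = revs * 2*pi*r = 40.492188 * 2*pi*0.285 = 72.5097

72.5097 m


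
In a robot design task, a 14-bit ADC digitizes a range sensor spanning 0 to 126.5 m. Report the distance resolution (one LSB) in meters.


res = range / 2^n = 126.5/2^14 = 126.5/16384 = 0.0077

0.0077 m


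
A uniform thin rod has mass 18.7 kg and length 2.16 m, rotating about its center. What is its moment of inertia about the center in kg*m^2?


I = (1/12)*m*L^2 = (1/12)*18.7*2.16^2 = 7.2706

7.2706 kg*m^2


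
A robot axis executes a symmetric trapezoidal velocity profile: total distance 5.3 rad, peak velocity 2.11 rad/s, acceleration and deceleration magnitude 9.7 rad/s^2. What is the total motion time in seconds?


t_acc = v/a = 2.11/9.7 = 0.217526 s
d_acc = v^2/(2a) = 0.229490 rad (each ramp)
d_cruise = 5.3 - 2*0.229490 = 4.841020 rad
t_cruise = 4.841020/2.11 = 2.294322 s
t_total = 2*0.217526 + 2.294322 = 2.7294

2.7294 s


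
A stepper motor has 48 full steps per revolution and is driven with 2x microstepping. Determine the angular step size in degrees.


step = 360/(48*2) = 360/96 = 3.7500

3.7500 degrees


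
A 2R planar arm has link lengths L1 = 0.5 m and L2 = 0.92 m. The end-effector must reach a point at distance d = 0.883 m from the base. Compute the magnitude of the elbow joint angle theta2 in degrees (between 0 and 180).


cos(th2) = (d^2 - L1^2 - L2^2)/(2*L1*L2) = (0.883^2 - 0.5^2 - 0.92^2)/(2*0.5*0.92) = -0.34425109
th2 = acos(-0.34425109) = 110.1361 deg

110.1361 degrees


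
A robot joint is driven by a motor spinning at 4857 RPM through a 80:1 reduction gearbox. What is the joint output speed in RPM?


omega_joint = omega_motor / N = 4857 / 80 = 60.7125

60.7125 RPM


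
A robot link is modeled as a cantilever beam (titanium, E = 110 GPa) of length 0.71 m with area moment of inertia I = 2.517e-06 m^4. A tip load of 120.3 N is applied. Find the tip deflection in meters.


delta = F*L^3/(3*E*I) = 120.3*0.71^3/(3*1.100e+11*2.517e-06)
      = 43.0566933/830610 = 5.1837e-05

5.1837e-05 m


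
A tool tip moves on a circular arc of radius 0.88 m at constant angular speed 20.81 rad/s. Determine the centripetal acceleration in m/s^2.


a_c = omega^2 * r = 20.81^2 * 0.88 = 381.0894

381.0894 m/s^2


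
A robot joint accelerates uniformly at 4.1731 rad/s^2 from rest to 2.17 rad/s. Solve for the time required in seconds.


t = delta_omega / alpha = 2.17 / 4.1731 = 0.5200

0.5200 s


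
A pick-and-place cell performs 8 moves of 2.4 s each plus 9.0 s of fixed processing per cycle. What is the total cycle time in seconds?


T = 8*2.4 + 9.0 = 28.2000

28.2000 s


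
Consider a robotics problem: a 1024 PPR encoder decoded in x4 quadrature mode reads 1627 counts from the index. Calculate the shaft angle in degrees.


angle = counts * 360 / (PPR*4) = 1627 * 360 / 4096 = 142.9980

142.9980 degrees


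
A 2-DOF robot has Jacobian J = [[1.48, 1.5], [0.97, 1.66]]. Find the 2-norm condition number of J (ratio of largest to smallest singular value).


JJ^T eigenvalues: trace(JJ^T) = 8.1369, det(JJ^T) = det(J)^2 = 1.00360324
s_max^2 = (8.1369 + sqrt(62.19472865))/2 = 8.01163173
s_min^2 = (8.1369 - sqrt(62.19472865))/2 = 0.12526827
kappa = s_max/s_min = sqrt(8.01163173/0.12526827) = 7.9972

7.9972


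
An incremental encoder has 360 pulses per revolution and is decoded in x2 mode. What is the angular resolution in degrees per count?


resolution = 360 / (PPR * 2) = 360 / 720 = 0.5000

0.5000 degrees


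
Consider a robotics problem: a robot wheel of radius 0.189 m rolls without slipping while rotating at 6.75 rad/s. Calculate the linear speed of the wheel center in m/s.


v = omega * r = 6.75 * 0.189 = 1.2757

1.2757 m/s


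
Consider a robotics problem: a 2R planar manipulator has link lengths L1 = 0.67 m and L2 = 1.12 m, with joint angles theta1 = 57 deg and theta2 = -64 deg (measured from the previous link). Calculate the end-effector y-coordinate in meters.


y = L1*sin(th1) + L2*sin(th1+th2) = 0.67*sin(57 deg) + 1.12*sin(-7 deg) = 0.4254

0.4254 m


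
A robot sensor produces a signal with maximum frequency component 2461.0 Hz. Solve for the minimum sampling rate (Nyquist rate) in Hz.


f_s,min = 2*f_max = 2*2461.0 = 4922.0000

4922.0000 Hz


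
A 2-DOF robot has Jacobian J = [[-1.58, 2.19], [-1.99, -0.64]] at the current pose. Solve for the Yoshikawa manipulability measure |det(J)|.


det(J) = -1.58*-0.64 - (2.19)*(-1.99) = 5.3693
|det(J)| = 5.3693

5.3693


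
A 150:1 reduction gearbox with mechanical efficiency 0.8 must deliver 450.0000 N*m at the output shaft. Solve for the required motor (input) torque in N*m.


tau_in = tau_out / (N * eta) = 450.0000 / (150 * 0.8) = 3.7500

3.7500 N*m


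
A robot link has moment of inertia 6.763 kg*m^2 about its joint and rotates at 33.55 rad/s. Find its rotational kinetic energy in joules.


KE = (1/2)*I*omega^2 = 0.5*6.763*33.55^2 = 3806.2249

3806.2249 J


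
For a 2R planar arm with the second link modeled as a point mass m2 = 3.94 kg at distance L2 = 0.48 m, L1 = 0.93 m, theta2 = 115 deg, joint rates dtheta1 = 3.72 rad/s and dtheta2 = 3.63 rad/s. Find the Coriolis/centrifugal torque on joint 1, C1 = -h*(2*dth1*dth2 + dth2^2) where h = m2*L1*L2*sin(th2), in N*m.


h = m2*L1*L2*sin(th2) = 3.94*0.93*0.48*sin(115 deg) = 1.594029
C1 = -h*(2*3.72*3.63 + 3.63^2) = -1.594029*40.1841 = -64.0546

-64.0546 N*m


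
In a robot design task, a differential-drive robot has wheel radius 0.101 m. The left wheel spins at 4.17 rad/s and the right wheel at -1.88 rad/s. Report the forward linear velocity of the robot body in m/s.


v = r*(wR + wL)/2 = 0.101*(-1.88 + 4.17)/2 = 0.1156

0.1156 m/s


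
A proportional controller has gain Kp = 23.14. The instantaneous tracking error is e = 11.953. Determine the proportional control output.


u_P = Kp * e = 23.14 * 11.953 = 276.5924

276.5924


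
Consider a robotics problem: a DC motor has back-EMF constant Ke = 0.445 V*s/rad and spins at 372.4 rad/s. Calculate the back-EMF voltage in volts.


V_emf = Ke * omega = 0.445*372.4 = 165.7180

165.7180 V


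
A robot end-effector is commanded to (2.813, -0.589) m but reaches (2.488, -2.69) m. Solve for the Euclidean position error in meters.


dx = 2.488 - (2.813) = -0.3250, dy = -2.69 - (-0.589) = -2.1010
err = sqrt(0.105625 + 4.414201) = 2.1260

2.1260 m


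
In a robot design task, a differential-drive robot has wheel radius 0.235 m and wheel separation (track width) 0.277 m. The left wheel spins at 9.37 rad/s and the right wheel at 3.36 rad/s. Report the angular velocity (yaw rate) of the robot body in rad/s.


omega = r*(wR - wL)/L = 0.235*(3.36 - (9.37))/0.277 = -5.0987

-5.0987 rad/s


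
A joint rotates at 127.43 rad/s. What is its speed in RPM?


RPM = 127.43 * 60/(2*pi) = 1216.8669

1216.8669 RPM


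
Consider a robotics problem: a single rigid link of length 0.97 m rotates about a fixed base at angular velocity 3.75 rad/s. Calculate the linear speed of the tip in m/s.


v = L*omega = 0.97 * 3.75 = 3.6375

3.6375 m/s


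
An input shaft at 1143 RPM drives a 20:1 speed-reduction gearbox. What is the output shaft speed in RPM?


omega_out = omega_in / N = 1143 / 20 = 57.1500

57.1500 RPM


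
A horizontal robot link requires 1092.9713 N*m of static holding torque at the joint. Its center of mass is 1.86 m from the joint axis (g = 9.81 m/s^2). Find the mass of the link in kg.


m = tau / (g*L) = 1092.9713 / (9.81 * 1.86) = 59.9000

59.9000 kg


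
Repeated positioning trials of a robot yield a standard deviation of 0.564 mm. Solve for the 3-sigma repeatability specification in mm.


repeatability = 3*sigma = 3*0.564 = 1.6920

1.6920 mm


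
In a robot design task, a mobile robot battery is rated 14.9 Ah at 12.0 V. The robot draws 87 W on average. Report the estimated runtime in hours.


E = 14.9*12.0 = 178.8000 Wh
t = E/P = 178.8000/87 = 2.0552

2.0552 hours


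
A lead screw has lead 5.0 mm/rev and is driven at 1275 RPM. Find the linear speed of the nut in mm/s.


v = lead * (RPM/60) = 5.0*1275/60 = 106.2500

106.2500 mm/s


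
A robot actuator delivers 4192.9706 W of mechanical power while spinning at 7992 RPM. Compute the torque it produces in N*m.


omega = 7992 * 2*pi/60 = 836.920283 rad/s
tau = P / omega = 4192.9706 / 836.920283 = 5.0100

5.0100 N*m


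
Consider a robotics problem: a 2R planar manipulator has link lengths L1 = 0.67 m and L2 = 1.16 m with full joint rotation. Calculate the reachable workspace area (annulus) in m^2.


r_max = L1 + L2 = 1.8300, r_min = |L1 - L2| = 0.4900
A = pi*(r_max^2 - r_min^2) = pi*(3.3489 - 0.2401) = 9.7666

9.7666 m^2


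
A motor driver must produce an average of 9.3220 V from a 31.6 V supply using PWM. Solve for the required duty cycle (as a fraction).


D = V_avg/V_supply = 9.3220/31.6 = 0.2950

0.2950
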